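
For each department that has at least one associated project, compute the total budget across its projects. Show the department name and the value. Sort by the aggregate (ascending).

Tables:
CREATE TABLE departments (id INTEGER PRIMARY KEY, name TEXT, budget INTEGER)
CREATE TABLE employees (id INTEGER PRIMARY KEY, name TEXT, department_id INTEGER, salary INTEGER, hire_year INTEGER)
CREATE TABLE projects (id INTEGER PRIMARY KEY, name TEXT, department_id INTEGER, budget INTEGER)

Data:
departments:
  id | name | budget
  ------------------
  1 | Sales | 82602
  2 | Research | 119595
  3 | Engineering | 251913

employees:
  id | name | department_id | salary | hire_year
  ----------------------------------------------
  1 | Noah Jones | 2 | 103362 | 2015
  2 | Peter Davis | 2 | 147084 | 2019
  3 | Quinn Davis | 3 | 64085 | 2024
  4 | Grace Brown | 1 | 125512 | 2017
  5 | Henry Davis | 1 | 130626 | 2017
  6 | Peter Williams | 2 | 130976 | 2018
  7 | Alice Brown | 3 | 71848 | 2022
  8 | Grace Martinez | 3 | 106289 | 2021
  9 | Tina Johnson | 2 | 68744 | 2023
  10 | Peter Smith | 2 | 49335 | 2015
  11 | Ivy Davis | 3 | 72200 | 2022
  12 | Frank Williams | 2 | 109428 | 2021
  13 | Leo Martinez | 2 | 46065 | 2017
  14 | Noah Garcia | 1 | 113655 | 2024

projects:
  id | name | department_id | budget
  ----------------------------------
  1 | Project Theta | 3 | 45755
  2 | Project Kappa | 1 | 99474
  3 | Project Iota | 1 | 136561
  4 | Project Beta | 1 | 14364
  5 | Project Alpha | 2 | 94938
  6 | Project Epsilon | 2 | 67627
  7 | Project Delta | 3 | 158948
SELECT p.name, SUM(c.budget) AS sum_budget FROM projects c JOIN departments p ON c.department_id = p.id GROUP BY p.id, p.name ORDER BY sum_budget ASC

Execution result:
name | sum_budget
Research | 162565
Engineering | 204703
Sales | 250399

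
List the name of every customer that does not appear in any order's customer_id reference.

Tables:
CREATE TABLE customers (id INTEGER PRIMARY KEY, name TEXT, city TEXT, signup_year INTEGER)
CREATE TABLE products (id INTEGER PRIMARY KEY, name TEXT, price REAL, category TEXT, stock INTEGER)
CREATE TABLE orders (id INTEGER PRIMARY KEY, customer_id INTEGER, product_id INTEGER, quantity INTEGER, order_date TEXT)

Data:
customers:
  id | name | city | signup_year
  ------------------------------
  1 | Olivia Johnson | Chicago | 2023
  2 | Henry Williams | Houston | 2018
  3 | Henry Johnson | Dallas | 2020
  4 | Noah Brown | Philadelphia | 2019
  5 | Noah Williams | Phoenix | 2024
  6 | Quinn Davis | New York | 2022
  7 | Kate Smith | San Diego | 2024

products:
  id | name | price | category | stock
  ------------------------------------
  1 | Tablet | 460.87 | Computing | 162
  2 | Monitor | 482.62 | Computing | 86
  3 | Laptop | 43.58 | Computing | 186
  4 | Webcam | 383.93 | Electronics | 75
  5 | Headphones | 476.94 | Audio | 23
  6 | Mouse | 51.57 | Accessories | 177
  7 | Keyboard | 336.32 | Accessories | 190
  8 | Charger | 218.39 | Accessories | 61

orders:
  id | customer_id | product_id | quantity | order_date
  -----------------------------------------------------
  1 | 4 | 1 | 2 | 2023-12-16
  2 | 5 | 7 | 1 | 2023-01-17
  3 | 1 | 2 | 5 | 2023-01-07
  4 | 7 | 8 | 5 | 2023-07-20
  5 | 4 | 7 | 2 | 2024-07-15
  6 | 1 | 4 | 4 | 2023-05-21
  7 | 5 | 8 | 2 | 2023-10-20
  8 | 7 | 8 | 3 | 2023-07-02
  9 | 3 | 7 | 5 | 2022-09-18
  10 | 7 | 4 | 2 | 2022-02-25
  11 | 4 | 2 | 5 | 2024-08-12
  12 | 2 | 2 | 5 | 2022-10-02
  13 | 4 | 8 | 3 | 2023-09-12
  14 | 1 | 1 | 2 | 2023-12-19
SELECT p.name FROM customers p LEFT JOIN orders c ON c.customer_id = p.id WHERE c.id IS NULL

Execution result:
Quinn Davis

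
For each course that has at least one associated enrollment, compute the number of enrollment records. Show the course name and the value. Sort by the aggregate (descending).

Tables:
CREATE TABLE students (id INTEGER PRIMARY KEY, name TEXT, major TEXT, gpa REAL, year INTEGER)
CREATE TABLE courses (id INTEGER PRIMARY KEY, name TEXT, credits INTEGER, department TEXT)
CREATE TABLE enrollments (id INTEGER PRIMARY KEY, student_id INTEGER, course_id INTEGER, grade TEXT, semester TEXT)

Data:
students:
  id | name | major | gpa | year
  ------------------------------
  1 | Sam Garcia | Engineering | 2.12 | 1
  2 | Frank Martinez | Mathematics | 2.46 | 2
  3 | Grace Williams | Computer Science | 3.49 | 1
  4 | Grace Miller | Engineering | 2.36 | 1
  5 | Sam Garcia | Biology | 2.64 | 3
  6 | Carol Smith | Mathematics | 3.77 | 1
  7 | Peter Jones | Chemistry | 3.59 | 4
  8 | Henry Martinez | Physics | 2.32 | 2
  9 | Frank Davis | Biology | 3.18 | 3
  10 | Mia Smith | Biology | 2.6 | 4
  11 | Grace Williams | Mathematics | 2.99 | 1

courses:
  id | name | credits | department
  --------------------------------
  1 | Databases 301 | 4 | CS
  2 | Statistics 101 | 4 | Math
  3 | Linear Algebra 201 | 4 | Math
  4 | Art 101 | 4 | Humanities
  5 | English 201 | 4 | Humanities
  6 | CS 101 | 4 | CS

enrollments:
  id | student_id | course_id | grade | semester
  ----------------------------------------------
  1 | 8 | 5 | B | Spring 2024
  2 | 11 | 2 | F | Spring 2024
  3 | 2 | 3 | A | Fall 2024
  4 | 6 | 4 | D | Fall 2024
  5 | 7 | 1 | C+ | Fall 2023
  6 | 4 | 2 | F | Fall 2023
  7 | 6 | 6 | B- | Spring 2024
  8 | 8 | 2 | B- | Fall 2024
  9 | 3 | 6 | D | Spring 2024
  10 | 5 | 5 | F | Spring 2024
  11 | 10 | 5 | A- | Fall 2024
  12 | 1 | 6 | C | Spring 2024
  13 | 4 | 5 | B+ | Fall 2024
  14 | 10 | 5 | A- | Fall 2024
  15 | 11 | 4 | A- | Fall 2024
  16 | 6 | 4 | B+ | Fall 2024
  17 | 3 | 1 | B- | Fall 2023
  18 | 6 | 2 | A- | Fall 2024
SELECT p.name, COUNT(*) AS n FROM enrollments c JOIN courses p ON c.course_id = p.id GROUP BY p.id, p.name ORDER BY n DESC

Execution result:
name | n
English 201 | 5
Statistics 101 | 4
Art 101 | 3
CS 101 | 3
Databases 301 | 2
Linear Algebra 201 | 1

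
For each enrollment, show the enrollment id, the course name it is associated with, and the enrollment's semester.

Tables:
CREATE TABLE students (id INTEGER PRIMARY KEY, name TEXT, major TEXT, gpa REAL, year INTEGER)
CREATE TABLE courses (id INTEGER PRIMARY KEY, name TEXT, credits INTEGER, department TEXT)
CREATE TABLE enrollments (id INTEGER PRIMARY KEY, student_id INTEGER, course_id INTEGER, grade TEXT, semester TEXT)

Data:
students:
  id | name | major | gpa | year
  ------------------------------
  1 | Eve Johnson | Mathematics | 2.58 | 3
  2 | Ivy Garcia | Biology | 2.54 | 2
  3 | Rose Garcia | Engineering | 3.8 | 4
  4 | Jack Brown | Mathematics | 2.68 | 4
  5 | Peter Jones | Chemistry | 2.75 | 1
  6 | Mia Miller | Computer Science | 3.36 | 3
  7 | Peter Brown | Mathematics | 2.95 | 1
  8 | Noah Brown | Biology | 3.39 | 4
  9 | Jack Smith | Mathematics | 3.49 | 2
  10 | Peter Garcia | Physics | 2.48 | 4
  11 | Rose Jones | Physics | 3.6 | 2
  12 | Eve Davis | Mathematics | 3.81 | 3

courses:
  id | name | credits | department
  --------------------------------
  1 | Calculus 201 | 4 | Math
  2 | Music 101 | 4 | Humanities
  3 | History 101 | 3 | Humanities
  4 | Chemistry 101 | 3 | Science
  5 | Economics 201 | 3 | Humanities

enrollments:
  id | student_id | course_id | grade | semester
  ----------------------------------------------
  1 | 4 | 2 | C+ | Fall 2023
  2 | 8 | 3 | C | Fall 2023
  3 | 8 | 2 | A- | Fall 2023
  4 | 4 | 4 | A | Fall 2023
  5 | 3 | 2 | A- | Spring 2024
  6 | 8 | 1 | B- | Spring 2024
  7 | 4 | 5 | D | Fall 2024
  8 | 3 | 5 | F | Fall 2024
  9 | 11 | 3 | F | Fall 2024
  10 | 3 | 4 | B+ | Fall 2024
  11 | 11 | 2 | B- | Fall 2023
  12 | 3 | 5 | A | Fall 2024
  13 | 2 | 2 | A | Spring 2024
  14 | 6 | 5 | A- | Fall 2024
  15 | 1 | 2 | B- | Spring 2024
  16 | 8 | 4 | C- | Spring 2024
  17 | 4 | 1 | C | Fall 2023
SELECT c.id, p.name AS course, c.semester FROM enrollments c JOIN courses p ON c.course_id = p.id

Execution result:
id | course | semester
1 | Music 101 | Fall 2023
2 | History 101 | Fall 2023
3 | Music 101 | Fall 2023
4 | Chemistry 101 | Fall 2023
5 | Music 101 | Spring 2024
6 | Calculus 201 | Spring 2024
7 | Economics 201 | Fall 2024
8 | Economics 201 | Fall 2024
9 | History 101 | Fall 2024
10 | Chemistry 101 | Fall 2024
11 | Music 101 | Fall 2023
12 | Economics 201 | Fall 2024
13 | Music 101 | Spring 2024
14 | Economics 201 | Fall 2024
15 | Music 101 | Spring 2024
16 | Chemistry 101 | Spring 2024
17 | Calculus 201 | Fall 2023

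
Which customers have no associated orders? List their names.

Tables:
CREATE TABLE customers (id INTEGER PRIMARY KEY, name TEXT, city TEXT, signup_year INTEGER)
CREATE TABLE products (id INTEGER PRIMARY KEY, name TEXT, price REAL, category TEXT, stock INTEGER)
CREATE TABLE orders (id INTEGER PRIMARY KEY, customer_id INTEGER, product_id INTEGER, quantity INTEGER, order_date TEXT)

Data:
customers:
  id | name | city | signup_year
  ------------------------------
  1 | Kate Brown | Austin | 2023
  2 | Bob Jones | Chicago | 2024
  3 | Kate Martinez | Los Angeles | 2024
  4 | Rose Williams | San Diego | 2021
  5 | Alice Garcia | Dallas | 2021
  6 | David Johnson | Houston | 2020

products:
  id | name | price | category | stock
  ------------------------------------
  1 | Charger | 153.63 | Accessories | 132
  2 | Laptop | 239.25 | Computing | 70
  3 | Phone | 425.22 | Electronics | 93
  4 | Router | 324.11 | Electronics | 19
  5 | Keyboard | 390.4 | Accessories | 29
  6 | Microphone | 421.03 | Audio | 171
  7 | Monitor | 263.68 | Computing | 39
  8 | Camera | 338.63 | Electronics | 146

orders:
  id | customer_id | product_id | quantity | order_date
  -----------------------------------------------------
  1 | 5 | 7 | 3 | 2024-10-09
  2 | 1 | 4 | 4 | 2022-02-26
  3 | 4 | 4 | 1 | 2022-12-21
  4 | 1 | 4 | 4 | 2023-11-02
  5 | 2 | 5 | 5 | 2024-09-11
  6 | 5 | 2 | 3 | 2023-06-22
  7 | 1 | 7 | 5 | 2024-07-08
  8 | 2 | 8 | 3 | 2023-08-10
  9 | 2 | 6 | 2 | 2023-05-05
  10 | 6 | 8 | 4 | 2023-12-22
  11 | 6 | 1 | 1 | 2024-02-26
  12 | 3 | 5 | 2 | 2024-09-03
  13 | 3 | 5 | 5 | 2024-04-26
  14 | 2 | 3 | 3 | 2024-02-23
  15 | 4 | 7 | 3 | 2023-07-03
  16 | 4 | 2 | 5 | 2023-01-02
SELECT p.name FROM customers p LEFT JOIN orders c ON c.customer_id = p.id WHERE c.id IS NULL

Execution result:
(no rows)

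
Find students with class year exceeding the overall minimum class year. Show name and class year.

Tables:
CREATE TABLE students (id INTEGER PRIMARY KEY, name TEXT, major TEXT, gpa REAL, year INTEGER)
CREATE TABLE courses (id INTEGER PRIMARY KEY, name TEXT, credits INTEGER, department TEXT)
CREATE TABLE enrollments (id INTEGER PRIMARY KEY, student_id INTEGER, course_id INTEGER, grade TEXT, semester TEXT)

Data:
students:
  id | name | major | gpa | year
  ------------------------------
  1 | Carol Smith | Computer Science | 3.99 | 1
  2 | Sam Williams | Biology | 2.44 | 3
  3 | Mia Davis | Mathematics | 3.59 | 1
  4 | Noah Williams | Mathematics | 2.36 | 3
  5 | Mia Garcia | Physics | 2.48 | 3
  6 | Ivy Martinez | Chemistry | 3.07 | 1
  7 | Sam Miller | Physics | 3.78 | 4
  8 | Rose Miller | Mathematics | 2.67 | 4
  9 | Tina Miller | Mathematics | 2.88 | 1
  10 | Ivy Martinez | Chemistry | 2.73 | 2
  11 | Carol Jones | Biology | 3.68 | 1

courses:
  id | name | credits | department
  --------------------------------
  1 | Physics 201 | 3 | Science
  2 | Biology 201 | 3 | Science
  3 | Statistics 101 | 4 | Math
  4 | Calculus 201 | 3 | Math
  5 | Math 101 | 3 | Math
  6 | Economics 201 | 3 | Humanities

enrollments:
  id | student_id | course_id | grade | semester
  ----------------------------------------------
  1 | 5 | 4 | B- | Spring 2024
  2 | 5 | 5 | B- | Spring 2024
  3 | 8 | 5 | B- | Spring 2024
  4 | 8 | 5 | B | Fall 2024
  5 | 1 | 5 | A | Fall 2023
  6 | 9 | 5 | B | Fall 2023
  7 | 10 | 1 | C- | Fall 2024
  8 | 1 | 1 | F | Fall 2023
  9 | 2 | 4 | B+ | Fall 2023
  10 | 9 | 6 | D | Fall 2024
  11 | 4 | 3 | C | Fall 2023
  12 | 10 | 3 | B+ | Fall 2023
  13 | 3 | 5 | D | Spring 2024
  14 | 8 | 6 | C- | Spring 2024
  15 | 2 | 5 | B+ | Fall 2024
SELECT name, year FROM students WHERE year > (SELECT MIN(year) FROM students)

Execution result:
name | year
Sam Williams | 3
Noah Williams | 3
Mia Garcia | 3
Sam Miller | 4
Rose Miller | 4
Ivy Martinez | 2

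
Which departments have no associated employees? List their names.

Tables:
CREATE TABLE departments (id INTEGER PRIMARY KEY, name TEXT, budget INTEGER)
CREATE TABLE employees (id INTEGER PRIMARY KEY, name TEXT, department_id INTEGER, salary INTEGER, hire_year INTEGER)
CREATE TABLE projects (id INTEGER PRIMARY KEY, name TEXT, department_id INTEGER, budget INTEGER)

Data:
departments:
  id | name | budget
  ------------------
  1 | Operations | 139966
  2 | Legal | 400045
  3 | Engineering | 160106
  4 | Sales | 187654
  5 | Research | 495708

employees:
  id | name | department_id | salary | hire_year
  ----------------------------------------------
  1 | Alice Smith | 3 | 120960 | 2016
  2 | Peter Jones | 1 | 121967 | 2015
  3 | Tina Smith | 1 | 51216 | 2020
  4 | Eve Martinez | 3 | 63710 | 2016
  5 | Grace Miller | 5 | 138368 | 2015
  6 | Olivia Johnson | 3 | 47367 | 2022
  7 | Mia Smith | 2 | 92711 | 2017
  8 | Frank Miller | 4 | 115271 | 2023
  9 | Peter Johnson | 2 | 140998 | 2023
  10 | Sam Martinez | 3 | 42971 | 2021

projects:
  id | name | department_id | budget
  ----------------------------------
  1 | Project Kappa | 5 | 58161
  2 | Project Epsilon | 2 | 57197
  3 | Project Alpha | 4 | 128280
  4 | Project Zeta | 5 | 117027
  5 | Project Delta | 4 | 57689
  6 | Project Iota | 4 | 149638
SELECT p.name FROM departments p LEFT JOIN employees c ON c.department_id = p.id WHERE c.id IS NULL

Execution result:
(no rows)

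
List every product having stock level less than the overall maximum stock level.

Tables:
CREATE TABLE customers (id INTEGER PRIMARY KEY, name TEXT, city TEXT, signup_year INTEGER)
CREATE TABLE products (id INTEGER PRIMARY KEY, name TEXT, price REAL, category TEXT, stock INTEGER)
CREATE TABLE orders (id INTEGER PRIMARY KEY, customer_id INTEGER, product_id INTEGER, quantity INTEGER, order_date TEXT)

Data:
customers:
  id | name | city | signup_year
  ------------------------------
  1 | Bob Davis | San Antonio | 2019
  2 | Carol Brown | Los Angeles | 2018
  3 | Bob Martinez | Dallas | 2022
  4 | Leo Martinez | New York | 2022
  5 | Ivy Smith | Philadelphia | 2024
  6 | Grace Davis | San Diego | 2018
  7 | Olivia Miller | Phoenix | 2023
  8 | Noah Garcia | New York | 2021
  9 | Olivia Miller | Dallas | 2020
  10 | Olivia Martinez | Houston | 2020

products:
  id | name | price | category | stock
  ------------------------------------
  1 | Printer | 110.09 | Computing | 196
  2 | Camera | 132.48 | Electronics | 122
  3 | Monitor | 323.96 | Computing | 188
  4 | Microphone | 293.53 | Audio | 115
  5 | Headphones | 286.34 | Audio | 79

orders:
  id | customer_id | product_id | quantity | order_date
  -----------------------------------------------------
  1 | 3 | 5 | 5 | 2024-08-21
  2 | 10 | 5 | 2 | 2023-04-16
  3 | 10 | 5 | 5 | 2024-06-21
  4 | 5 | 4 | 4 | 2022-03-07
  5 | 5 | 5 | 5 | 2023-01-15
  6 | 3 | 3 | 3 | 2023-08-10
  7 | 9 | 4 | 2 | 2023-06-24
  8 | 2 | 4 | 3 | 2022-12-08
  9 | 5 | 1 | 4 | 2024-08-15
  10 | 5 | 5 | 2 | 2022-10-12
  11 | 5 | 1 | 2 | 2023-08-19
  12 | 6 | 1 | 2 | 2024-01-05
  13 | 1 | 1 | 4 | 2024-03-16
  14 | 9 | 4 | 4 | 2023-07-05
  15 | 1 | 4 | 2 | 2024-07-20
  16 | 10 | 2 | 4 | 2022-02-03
SELECT name, stock FROM products WHERE stock < (SELECT MAX(stock) FROM products)

Execution result:
name | stock
Camera | 122
Monitor | 188
Microphone | 115
Headphones | 79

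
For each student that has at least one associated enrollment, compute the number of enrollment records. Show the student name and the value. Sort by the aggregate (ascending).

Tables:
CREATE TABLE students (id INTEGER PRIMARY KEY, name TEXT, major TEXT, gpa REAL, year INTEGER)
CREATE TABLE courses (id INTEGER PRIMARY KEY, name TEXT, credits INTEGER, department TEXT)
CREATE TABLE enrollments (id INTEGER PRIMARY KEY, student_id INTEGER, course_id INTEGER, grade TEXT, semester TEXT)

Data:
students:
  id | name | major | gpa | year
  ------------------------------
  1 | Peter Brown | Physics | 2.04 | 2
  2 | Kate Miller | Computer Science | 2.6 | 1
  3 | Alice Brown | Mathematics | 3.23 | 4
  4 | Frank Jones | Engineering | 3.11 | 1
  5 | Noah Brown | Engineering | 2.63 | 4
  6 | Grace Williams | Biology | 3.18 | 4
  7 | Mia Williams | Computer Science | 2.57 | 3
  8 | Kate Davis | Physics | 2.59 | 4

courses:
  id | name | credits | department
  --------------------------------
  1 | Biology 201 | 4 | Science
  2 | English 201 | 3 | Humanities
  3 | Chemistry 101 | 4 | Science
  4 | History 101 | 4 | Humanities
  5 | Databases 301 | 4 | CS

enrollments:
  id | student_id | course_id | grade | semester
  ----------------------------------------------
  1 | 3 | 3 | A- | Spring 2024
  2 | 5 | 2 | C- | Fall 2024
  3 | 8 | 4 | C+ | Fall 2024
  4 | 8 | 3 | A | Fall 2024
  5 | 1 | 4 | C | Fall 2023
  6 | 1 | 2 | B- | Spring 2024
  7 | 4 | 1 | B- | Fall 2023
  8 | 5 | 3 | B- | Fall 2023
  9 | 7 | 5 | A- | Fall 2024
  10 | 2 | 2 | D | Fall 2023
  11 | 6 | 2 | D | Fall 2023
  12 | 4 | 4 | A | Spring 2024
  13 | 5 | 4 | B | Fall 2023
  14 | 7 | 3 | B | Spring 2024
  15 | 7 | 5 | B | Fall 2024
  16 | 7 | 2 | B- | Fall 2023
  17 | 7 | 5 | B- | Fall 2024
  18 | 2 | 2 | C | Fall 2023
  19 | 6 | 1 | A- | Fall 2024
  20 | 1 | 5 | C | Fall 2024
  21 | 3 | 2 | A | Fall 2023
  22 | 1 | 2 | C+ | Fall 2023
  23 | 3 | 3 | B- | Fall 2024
SELECT p.name, COUNT(*) AS n FROM enrollments c JOIN students p ON c.student_id = p.id GROUP BY p.id, p.name ORDER BY n ASC

Execution result:
name | n
Kate Miller | 2
Frank Jones | 2
Grace Williams | 2
Kate Davis | 2
Alice Brown | 3
Noah Brown | 3
Peter Brown | 4
Mia Williams | 5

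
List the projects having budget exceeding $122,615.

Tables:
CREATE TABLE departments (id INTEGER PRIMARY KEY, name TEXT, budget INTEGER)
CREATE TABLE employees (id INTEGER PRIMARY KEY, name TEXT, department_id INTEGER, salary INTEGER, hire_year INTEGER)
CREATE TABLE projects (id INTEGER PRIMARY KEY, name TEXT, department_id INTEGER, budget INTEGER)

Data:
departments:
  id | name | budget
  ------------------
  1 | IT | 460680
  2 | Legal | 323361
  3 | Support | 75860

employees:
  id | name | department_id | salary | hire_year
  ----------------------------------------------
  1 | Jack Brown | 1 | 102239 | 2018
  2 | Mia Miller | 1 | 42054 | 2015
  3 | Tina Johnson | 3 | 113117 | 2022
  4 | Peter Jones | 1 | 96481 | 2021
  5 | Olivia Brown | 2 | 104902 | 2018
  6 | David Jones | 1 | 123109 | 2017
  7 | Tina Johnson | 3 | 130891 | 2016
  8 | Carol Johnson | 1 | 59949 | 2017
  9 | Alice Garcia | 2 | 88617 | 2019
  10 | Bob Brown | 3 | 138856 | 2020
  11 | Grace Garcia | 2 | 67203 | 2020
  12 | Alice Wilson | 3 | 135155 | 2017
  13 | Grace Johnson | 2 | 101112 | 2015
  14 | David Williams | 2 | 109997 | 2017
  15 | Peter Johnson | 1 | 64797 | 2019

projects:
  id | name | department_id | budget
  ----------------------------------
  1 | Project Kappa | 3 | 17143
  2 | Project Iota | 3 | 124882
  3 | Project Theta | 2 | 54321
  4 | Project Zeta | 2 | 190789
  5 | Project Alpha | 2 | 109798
SELECT name, budget FROM projects WHERE budget > 122615

Execution result:
name | budget
Project Iota | 124882
Project Zeta | 190789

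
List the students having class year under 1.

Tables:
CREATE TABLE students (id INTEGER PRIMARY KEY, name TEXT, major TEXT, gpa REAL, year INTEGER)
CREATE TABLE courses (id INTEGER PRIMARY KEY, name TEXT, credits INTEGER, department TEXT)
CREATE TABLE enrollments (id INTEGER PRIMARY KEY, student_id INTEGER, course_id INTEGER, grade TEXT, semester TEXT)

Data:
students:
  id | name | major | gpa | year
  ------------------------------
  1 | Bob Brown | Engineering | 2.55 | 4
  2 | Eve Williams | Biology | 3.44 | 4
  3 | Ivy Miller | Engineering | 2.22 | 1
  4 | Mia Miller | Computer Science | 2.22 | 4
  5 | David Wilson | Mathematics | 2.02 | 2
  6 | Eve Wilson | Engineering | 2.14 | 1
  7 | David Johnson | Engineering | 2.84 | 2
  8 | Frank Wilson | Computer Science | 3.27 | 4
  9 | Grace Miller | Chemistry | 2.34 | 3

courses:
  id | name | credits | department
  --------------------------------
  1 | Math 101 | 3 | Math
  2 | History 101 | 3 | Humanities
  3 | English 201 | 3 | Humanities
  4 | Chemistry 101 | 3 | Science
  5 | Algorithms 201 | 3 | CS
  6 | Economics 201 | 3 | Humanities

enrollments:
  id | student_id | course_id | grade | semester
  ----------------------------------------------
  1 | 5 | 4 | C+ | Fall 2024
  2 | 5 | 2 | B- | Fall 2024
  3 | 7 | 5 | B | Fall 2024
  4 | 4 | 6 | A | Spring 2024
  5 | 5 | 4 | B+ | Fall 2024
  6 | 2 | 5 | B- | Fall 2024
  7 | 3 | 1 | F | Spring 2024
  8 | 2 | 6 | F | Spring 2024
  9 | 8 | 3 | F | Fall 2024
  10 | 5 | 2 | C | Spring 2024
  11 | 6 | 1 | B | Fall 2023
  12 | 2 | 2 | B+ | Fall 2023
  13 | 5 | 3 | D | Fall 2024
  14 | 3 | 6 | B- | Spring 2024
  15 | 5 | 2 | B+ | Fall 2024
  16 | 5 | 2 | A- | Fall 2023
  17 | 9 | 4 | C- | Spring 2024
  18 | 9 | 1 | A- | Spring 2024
SELECT name, year FROM students WHERE year < 1

Execution result:
(no rows)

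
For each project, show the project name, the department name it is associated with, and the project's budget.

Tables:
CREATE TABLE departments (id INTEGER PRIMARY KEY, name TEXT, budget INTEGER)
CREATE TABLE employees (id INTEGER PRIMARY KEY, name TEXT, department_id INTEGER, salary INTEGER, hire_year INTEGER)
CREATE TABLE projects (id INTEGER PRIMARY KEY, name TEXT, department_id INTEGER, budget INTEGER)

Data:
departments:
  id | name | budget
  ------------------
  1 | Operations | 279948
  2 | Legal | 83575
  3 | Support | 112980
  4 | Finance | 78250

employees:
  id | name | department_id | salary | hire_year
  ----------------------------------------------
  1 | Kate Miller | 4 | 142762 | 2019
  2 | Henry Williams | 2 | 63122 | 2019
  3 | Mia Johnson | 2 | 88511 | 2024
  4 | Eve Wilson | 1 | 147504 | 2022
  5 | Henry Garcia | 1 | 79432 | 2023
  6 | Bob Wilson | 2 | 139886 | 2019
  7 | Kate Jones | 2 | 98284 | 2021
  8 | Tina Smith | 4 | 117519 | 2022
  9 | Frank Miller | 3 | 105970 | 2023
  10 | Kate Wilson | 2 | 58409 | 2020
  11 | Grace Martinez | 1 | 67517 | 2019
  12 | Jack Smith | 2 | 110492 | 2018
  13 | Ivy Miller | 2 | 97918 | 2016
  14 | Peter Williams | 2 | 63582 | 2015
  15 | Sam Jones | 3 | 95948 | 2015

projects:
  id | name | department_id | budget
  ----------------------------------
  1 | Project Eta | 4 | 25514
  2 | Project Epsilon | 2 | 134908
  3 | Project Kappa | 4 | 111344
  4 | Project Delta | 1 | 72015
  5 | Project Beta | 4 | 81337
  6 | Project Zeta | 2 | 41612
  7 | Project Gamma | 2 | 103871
SELECT c.name, p.name AS department, c.budget FROM projects c JOIN departments p ON c.department_id = p.id

Execution result:
name | department | budget
Project Eta | Finance | 25514
Project Epsilon | Legal | 134908
Project Kappa | Finance | 111344
Project Delta | Operations | 72015
Project Beta | Finance | 81337
Project Zeta | Legal | 41612
Project Gamma | Legal | 103871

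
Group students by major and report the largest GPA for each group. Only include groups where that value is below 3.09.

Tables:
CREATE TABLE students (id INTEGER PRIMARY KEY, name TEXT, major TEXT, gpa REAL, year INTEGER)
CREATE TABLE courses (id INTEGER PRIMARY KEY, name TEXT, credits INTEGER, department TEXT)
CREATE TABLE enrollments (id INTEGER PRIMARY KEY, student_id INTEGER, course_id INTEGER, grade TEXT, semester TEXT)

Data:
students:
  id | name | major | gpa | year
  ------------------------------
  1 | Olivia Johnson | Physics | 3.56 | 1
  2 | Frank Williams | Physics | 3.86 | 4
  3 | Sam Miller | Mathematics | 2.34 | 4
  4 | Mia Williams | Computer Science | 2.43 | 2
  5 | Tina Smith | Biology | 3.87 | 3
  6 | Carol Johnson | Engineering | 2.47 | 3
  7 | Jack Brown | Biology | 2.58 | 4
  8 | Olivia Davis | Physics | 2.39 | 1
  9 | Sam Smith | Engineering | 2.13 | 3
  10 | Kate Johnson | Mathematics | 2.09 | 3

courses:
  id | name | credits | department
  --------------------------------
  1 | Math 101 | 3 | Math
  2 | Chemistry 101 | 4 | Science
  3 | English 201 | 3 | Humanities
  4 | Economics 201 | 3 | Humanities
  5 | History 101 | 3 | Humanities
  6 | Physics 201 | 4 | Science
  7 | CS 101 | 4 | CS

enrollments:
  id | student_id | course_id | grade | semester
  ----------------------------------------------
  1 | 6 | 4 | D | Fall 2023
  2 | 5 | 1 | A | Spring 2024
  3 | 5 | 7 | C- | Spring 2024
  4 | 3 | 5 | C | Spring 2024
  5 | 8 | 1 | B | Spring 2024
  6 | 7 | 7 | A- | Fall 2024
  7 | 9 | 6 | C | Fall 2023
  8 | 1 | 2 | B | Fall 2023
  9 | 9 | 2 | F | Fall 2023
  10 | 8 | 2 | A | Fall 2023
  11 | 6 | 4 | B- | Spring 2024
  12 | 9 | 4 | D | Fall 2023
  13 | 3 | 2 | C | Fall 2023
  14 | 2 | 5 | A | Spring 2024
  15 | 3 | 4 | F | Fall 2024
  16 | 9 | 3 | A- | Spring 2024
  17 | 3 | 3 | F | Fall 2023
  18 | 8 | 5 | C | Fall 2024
SELECT major, MAX(gpa) AS max_gpa FROM students GROUP BY major HAVING MAX(gpa) < 3.09

Execution result:
major | max_gpa
Computer Science | 2.43
Engineering | 2.47
Mathematics | 2.34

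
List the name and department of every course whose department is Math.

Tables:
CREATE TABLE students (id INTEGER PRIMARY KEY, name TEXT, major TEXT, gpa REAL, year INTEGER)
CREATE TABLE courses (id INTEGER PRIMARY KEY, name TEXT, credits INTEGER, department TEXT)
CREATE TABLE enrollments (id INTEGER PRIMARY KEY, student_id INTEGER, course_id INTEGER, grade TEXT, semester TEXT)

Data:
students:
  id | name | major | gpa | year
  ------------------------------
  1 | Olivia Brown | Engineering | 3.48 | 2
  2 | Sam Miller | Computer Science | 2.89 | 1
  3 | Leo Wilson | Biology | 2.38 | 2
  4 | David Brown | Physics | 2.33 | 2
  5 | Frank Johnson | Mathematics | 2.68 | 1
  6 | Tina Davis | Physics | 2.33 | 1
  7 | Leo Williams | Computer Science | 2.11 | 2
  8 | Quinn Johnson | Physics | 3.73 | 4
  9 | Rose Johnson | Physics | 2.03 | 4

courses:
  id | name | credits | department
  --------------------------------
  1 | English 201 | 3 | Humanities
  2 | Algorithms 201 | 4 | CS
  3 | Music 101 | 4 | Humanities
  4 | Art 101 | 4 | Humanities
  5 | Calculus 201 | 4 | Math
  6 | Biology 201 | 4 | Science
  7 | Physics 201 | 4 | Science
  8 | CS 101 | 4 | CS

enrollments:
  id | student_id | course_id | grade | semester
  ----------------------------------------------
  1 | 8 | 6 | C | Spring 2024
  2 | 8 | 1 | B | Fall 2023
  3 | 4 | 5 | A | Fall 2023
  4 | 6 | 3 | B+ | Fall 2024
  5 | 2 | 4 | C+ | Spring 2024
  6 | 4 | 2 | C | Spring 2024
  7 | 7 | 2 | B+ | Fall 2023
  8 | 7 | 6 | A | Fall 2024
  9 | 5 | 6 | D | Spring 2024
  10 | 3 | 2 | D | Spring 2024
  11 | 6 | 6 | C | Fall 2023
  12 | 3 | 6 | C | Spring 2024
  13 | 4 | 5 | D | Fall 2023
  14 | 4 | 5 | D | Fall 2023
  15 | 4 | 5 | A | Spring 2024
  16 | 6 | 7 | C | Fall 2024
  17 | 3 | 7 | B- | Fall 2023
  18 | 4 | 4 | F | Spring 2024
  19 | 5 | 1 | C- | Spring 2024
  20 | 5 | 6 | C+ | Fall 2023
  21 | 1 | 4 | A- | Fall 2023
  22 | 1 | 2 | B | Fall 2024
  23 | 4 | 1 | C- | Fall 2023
SELECT name, department FROM courses WHERE department = 'Math'

Execution result:
name | department
Calculus 201 | Math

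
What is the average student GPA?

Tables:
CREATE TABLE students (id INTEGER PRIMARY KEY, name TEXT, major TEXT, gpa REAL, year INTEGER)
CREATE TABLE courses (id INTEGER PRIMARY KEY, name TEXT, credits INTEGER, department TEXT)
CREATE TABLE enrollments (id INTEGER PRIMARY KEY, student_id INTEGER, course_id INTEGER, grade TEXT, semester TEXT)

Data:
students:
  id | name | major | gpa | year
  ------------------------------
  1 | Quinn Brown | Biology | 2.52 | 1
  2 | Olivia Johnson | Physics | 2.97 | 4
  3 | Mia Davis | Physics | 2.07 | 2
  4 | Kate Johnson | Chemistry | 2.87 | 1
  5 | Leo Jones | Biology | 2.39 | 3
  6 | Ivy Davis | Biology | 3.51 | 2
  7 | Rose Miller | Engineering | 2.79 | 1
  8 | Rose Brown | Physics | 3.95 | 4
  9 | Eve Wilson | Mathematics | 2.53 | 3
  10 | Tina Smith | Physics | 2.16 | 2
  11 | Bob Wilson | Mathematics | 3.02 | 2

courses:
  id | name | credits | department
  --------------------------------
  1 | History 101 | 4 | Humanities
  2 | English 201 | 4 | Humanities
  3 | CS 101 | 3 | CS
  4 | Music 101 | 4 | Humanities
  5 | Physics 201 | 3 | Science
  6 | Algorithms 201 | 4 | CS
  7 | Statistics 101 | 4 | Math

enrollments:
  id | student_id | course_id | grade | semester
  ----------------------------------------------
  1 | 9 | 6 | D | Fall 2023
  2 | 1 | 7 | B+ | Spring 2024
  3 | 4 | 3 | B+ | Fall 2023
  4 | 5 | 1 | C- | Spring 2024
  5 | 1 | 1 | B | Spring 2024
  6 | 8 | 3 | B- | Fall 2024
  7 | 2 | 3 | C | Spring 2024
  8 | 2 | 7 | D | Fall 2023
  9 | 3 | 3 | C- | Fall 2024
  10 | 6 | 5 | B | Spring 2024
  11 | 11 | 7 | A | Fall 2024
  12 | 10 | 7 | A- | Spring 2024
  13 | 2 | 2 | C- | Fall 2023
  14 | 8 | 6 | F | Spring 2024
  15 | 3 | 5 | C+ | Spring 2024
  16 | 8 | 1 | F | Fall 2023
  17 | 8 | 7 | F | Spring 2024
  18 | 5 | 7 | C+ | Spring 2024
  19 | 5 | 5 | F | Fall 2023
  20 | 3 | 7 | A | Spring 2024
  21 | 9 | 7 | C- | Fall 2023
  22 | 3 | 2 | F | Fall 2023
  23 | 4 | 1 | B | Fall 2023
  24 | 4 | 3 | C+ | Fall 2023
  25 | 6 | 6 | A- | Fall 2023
SELECT AVG(gpa) FROM students

Execution result:
2.80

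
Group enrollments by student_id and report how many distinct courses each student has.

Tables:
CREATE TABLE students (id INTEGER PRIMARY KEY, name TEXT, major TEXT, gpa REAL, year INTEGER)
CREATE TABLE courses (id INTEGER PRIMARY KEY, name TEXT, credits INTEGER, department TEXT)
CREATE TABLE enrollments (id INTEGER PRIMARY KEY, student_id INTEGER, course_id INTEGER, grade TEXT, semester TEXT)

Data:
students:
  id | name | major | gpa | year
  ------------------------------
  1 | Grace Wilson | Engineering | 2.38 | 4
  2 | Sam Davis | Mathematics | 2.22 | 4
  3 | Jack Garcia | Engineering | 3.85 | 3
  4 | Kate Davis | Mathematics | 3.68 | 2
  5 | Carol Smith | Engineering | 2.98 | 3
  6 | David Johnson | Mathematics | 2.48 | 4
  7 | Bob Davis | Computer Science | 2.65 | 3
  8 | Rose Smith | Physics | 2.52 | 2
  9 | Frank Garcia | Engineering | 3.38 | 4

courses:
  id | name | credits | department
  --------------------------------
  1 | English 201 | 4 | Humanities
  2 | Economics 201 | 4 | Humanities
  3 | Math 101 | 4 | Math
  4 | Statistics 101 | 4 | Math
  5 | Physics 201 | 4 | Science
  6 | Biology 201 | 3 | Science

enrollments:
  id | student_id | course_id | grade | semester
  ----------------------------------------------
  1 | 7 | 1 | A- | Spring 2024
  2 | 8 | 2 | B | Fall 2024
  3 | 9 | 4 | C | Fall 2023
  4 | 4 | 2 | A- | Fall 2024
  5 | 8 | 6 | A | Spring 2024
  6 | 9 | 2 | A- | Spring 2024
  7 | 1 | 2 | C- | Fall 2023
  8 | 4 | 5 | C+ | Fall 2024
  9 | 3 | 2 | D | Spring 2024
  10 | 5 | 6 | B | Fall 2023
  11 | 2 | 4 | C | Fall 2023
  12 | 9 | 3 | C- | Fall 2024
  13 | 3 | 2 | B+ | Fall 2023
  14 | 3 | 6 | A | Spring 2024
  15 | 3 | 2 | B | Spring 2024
SELECT student_id, COUNT(DISTINCT course_id) AS distinct_course_count FROM enrollments GROUP BY student_id

Execution result:
student_id | distinct_course_count
1 | 1
2 | 1
3 | 2
4 | 2
5 | 1
7 | 1
8 | 2
9 | 3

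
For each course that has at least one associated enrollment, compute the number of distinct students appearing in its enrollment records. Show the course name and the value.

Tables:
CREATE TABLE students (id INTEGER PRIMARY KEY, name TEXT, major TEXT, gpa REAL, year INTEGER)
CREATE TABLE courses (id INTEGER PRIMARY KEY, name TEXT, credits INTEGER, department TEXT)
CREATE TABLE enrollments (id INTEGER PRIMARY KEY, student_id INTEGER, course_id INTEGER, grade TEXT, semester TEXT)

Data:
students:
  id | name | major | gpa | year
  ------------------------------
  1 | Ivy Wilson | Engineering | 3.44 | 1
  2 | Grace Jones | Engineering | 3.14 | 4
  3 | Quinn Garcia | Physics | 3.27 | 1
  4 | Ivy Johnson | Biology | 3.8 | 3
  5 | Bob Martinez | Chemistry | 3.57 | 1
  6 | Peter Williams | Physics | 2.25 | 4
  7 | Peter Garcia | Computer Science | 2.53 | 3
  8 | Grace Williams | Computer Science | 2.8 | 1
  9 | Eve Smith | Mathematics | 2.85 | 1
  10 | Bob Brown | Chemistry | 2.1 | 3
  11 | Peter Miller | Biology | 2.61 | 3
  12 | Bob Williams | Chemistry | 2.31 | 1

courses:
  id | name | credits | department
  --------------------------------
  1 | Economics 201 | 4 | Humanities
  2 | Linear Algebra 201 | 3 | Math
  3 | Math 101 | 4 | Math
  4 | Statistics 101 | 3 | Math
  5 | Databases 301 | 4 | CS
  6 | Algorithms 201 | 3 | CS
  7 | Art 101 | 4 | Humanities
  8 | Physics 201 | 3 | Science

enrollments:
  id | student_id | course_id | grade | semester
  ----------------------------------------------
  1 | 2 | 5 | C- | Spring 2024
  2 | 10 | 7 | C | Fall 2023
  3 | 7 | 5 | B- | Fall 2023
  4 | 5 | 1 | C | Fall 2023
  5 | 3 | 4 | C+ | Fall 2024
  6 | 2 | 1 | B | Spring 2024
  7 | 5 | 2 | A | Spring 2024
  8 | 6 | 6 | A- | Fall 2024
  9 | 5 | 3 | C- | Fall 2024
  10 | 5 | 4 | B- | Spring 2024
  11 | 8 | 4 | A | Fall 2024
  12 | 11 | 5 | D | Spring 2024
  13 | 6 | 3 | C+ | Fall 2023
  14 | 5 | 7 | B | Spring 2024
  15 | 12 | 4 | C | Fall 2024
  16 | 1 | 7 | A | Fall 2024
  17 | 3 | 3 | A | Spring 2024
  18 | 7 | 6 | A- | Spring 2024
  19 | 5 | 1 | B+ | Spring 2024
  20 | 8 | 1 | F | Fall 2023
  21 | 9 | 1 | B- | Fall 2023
SELECT p.name, COUNT(DISTINCT c.student_id) AS distinct_student_count FROM enrollments c JOIN courses p ON c.course_id = p.id GROUP BY p.id, p.name

Execution result:
name | distinct_student_count
Economics 201 | 4
Linear Algebra 201 | 1
Math 101 | 3
Statistics 101 | 4
Databases 301 | 3
Algorithms 201 | 2
Art 101 | 3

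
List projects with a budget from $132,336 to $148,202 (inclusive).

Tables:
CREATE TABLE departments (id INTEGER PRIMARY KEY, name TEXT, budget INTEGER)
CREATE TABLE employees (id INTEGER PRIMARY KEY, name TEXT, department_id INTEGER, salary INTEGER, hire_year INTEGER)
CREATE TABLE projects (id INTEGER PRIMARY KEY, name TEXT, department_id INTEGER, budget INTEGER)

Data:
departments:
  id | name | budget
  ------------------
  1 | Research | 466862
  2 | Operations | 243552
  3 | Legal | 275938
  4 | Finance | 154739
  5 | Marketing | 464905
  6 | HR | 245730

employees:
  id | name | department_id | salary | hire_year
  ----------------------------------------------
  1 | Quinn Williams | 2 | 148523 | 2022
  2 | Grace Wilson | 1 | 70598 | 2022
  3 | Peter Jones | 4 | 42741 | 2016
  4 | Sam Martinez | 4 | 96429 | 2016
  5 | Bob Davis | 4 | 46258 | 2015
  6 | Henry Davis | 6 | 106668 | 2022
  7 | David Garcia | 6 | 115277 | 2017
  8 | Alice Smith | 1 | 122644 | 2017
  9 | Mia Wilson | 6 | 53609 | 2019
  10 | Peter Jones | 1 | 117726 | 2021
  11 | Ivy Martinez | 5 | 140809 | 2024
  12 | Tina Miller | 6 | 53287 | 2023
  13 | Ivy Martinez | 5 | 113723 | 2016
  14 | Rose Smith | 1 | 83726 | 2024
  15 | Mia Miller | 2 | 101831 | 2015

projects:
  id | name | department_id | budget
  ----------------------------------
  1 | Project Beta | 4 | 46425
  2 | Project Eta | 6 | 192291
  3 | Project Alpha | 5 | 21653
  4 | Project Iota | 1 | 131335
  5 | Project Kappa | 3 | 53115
SELECT name, budget FROM projects WHERE budget BETWEEN 132336 AND 148202

Execution result:
(no rows)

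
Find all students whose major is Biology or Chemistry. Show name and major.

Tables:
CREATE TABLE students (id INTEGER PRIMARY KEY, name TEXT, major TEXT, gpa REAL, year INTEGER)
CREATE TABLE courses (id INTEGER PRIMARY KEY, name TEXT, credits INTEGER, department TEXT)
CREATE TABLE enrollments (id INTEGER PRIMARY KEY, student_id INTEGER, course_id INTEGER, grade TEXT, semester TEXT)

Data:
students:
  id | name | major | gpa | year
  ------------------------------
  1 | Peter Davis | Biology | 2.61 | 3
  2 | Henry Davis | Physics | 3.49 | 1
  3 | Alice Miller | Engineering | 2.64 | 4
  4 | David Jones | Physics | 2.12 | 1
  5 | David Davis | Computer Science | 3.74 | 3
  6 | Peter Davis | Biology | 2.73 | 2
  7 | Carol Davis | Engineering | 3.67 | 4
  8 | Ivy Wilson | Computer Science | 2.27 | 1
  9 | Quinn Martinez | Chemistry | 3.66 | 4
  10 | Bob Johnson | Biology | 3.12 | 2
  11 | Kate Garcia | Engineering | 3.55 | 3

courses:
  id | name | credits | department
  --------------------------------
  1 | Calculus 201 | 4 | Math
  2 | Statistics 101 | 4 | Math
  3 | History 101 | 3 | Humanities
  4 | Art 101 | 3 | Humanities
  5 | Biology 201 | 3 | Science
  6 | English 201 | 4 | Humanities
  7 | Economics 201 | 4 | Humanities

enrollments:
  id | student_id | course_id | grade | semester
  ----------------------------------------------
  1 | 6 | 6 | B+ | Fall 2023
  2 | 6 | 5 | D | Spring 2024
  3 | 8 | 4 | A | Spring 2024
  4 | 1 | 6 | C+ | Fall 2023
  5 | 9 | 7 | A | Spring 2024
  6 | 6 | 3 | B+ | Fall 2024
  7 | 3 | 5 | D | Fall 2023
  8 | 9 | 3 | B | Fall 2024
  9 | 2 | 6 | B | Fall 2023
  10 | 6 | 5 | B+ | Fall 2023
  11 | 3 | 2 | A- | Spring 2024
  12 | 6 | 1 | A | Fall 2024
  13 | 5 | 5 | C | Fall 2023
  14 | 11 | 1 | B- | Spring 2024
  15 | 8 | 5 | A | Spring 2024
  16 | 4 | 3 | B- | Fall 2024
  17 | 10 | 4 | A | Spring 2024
SELECT name, major FROM students WHERE major IN ('Biology', 'Chemistry')

Execution result:
name | major
Peter Davis | Biology
Peter Davis | Biology
Quinn Martinez | Chemistry
Bob Johnson | Biology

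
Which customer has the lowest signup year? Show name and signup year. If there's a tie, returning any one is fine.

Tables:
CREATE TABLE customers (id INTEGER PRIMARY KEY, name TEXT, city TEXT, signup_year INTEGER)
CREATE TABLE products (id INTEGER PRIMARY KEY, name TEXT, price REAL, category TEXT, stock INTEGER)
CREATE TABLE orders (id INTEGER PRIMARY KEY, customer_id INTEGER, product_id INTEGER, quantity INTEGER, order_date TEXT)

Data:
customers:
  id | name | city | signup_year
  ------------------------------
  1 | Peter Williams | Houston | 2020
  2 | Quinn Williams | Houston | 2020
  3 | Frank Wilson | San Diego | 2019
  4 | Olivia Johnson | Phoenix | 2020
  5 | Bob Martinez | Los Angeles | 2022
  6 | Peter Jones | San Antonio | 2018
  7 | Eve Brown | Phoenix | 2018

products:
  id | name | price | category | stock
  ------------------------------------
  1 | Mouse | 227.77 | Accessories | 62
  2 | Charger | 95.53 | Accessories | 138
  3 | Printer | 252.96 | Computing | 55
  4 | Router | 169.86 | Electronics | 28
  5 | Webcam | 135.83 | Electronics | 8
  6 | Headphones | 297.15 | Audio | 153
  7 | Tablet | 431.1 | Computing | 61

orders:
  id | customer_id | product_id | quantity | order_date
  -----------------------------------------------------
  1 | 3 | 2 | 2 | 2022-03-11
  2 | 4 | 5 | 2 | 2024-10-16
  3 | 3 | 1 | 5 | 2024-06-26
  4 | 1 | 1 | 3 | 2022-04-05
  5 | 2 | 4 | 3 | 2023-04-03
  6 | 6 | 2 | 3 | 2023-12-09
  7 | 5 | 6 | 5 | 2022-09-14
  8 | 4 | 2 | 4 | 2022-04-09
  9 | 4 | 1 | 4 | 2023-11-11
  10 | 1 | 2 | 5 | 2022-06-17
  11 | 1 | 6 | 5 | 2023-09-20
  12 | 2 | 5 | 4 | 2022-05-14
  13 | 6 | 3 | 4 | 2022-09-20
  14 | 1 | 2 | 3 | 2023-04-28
SELECT name, signup_year FROM customers ORDER BY signup_year ASC LIMIT 1

Execution result:
name | signup_year
Peter Jones | 2018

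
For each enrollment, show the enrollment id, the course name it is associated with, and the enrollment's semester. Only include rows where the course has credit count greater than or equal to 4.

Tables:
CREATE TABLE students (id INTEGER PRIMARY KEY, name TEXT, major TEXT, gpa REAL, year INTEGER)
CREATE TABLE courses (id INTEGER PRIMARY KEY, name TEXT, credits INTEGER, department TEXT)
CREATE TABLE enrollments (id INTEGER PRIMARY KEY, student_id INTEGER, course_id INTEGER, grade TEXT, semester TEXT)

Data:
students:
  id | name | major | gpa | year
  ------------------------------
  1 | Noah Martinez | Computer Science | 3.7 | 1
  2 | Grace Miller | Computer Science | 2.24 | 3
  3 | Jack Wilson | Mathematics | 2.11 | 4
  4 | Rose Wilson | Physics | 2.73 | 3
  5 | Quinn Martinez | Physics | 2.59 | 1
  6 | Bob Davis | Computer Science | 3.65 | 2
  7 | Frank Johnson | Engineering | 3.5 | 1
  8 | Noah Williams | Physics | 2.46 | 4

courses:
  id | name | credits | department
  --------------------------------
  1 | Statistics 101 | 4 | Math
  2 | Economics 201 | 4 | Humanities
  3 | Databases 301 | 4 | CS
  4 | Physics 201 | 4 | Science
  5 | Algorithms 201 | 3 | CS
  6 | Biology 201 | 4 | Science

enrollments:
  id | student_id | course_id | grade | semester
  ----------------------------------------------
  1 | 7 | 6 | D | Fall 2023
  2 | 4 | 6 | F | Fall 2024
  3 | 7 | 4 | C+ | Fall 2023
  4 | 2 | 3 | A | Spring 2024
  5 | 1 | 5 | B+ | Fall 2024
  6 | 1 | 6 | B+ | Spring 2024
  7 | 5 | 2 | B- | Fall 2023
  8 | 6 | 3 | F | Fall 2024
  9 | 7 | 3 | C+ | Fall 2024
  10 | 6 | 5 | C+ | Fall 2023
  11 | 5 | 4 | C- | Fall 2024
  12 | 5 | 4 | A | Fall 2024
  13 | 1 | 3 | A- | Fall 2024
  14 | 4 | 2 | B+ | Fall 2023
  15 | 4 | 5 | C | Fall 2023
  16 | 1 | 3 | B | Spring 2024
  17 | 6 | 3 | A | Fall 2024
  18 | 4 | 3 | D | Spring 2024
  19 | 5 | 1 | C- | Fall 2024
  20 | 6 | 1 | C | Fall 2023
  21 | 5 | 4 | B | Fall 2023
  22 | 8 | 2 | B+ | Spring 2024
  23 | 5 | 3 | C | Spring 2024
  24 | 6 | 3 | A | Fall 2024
SELECT c.id, p.name AS course, c.semester FROM enrollments c JOIN courses p ON c.course_id = p.id WHERE p.credits >= 4

Execution result:
id | course | semester
1 | Biology 201 | Fall 2023
2 | Biology 201 | Fall 2024
3 | Physics 201 | Fall 2023
4 | Databases 301 | Spring 2024
6 | Biology 201 | Spring 2024
7 | Economics 201 | Fall 2023
8 | Databases 301 | Fall 2024
9 | Databases 301 | Fall 2024
11 | Physics 201 | Fall 2024
12 | Physics 201 | Fall 2024
13 | Databases 301 | Fall 2024
14 | Economics 201 | Fall 2023
16 | Databases 301 | Spring 2024
17 | Databases 301 | Fall 2024
18 | Databases 301 | Spring 2024
19 | Statistics 101 | Fall 2024
20 | Statistics 101 | Fall 2023
21 | Physics 201 | Fall 2023
22 | Economics 201 | Spring 2024
23 | Databases 301 | Spring 2024
24 | Databases 301 | Fall 2024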